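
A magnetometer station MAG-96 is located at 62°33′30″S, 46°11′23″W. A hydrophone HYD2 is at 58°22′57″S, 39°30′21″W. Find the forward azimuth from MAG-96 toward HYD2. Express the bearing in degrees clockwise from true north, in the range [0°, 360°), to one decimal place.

MAG-96: φ = -62.55833°, λ = -46.18972°
HYD2: φ = -58.38250°, λ = -39.50583°
Δλ = 6.6839°
y = sin Δλ · cos φ₂ = 0.061018
x = cos φ₁ sin φ₂ − sin φ₁ cos φ₂ cos Δλ = 0.069655
θ = atan2(y, x) = 41.2182° → 41.2182° (mod 360°)

41.2°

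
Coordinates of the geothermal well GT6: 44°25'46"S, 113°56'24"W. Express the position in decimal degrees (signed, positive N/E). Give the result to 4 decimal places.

lat: 44.4294° S → -44.4294°
lon: 113.9400° W → -113.9400°

-44.4294°, -113.9400°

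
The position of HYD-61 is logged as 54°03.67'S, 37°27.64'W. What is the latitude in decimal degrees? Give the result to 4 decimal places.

54.0612°S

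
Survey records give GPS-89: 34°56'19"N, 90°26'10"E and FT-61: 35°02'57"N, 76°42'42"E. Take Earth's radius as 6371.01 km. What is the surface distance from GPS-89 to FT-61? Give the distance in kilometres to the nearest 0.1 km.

1249.3 km

GPS-89: φ = +34.93861°, λ = +90.43611°
FT-61: φ = +35.04917°, λ = +76.71167°
Δφ = 0.1106°,  Δλ = -13.7244°
a = sin²(Δφ/2) + cos φ₁ cos φ₂ sin²(Δλ/2) = 0.009582
c = 2·arcsin(√a) = 0.196086 rad = 11.2349°
d = R·c = 6371.01 × 0.196086 = 1249.3 km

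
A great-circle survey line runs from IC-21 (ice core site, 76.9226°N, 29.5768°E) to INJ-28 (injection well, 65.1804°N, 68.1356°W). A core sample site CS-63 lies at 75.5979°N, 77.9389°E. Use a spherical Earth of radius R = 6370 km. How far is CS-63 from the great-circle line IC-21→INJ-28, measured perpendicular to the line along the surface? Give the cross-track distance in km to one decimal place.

δ₁₃ = central angle IC-21→CS-63 = 0.196034 rad  (haversine)
θ₁₃ = bearing IC-21→CS-63 = 72.619°,  θ₁₂ = bearing IC-21→INJ-28 = 302.031°
dₓₜ = R·arcsin(sin δ₁₃ · sin(θ₁₃ − θ₁₂)) = 6370·arcsin(0.19478·sin(-229.412°)) = 945.702 km
|dₓₜ| = 945.702 km

945.7 km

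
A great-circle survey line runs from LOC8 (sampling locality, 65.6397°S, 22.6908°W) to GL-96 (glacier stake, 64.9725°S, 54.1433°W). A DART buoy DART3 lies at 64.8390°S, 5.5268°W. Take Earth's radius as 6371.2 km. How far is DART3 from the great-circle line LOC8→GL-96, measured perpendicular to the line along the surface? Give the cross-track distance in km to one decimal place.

180.1 km

δ₁₃ = central angle LOC8→DART3 = 0.125844 rad  (haversine)
θ₁₃ = bearing LOC8→DART3 = 91.495°,  θ₁₂ = bearing LOC8→GL-96 = 258.483°
dₓₜ = R·arcsin(sin δ₁₃ · sin(θ₁₃ − θ₁₂)) = 6371.2·arcsin(0.12551·sin(-166.988°)) = -180.074 km
|dₓₜ| = 180.074 km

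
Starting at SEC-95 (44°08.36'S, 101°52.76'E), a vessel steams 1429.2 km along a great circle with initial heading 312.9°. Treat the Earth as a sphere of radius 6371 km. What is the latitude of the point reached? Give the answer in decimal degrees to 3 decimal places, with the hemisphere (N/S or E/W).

34.770°S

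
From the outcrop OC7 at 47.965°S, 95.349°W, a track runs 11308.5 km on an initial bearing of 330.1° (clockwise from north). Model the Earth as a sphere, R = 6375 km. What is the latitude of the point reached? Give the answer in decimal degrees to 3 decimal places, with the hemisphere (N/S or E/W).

δ = d/R = 11308.5/6375 = 1.773882 rad
φ₂ = arcsin(sin φ₁ cos δ + cos φ₁ sin δ cos θ)
   = arcsin(-0.74274·-0.20169 + 0.66958·0.97945·0.86690) = 45.91727°
λ₂ = λ₁ + atan2(sin θ sin δ cos φ₁, cos δ − sin φ₁ sin φ₂) = -139.92100°

45.917°N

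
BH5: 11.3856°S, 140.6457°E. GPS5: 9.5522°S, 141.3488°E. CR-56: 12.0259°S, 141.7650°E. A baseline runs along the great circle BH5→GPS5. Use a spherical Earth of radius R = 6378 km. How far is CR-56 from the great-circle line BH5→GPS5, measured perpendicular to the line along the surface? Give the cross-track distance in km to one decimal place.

139.3 km

δ₁₃ = central angle BH5→CR-56 = 0.022154 rad  (haversine)
θ₁₃ = bearing BH5→CR-56 = 120.406°,  θ₁₂ = bearing BH5→GPS5 = 20.727°
dₓₜ = R·arcsin(sin δ₁₃ · sin(θ₁₃ − θ₁₂)) = 6378·arcsin(0.02215·sin(99.679°)) = 139.288 km
|dₓₜ| = 139.288 km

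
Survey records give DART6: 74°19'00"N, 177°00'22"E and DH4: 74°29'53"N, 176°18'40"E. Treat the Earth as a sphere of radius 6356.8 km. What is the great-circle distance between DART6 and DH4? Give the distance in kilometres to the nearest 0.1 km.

28.9 km

DART6: φ = +74.31667°, λ = +177.00611°
DH4: φ = +74.49806°, λ = +176.31111°
Δφ = 0.1814°,  Δλ = -0.6950°
a = sin²(Δφ/2) + cos φ₁ cos φ₂ sin²(Δλ/2) = 0.000005
c = 2·arcsin(√a) = 0.004545 rad = 0.2604°
d = R·c = 6356.8 × 0.004545 = 28.9 km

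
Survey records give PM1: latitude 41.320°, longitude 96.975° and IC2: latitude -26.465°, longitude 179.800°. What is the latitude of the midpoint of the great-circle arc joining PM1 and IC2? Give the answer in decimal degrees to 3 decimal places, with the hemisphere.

9.832°N

Bx = cos φ₂ cos Δλ = 0.111812,  By = cos φ₂ sin Δλ = 0.888197
φₘ = atan2(sin φ₁ + sin φ₂, √((cos φ₁ + Bx)² + By²)) = 9.83238°
λₘ = λ₁ + atan2(By, cos φ₁ + Bx) = 142.80446°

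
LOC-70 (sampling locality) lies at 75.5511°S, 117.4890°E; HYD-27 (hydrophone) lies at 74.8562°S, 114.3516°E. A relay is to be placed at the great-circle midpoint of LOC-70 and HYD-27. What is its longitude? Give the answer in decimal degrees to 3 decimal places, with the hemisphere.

Bx = cos φ₂ cos Δλ = 0.260851,  By = cos φ₂ sin Δλ = -0.014298
φₘ = atan2(sin φ₁ + sin φ₂, √((cos φ₁ + Bx)² + By²)) = -75.20895°
λₘ = λ₁ + atan2(By, cos φ₁ + Bx) = 115.88428°

115.884°E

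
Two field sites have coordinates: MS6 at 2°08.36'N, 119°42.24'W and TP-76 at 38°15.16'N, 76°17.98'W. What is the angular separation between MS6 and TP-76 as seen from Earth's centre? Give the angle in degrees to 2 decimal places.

53.61°

MS6: φ = +2.13933°, λ = -119.70400°
TP-76: φ = +38.25267°, λ = -76.29967°
Δφ = 36.1133°,  Δλ = 43.4043°
a = sin²(Δφ/2) + cos φ₁ cos φ₂ sin²(Δλ/2) = 0.203378
c = 2·arcsin(√a) = 0.935714 rad = 53.6125°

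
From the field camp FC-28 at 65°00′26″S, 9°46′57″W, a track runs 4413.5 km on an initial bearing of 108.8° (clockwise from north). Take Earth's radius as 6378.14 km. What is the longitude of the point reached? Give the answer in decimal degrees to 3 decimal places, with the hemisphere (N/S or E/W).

67.262°E

FC-28: φ = -65.00722°, λ = -9.78250°
δ = d/R = 4413.5/6378.14 = 0.691973 rad
φ₂ = arcsin(sin φ₁ cos δ + cos φ₁ sin δ cos θ)
   = arcsin(-0.90636·0.76999 + 0.42250·0.63806·-0.32227) = -51.69893°
λ₂ = λ₁ + atan2(sin θ sin δ cos φ₁, cos δ − sin φ₁ sin φ₂) = 67.26205°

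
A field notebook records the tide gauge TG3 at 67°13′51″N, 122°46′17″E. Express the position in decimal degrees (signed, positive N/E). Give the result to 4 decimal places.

+67.2308°, +122.7714°

lat: 67.2308° N → +67.2308°
lon: 122.7714° E → +122.7714°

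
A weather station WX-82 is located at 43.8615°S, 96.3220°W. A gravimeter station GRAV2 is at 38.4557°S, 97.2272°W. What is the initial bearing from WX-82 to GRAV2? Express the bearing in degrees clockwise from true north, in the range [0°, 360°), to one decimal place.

352.5°

Δλ = -0.9052°
y = sin Δλ · cos φ₂ = -0.012371
x = cos φ₁ sin φ₂ − sin φ₁ cos φ₂ cos Δλ = 0.094141
θ = atan2(y, x) = -7.4864° → 352.5136° (mod 360°)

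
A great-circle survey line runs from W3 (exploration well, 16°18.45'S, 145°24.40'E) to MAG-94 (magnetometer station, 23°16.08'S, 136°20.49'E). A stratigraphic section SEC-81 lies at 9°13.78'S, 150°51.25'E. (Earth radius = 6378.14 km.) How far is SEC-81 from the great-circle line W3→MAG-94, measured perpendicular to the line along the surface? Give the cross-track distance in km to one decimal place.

200.4 km

W3: φ = -16.30750°, λ = +145.40667°
MAG-94: φ = -23.26800°, λ = +136.34150°
SEC-81: φ = -9.22967°, λ = +150.85417°
δ₁₃ = central angle W3→SEC-81 = 0.154419 rad  (haversine)
θ₁₃ = bearing W3→SEC-81 = 37.535°,  θ₁₂ = bearing W3→MAG-94 = 229.321°
dₓₜ = R·arcsin(sin δ₁₃ · sin(θ₁₃ − θ₁₂)) = 6378.14·arcsin(0.15381·sin(-191.786°)) = 200.413 km
|dₓₜ| = 200.413 km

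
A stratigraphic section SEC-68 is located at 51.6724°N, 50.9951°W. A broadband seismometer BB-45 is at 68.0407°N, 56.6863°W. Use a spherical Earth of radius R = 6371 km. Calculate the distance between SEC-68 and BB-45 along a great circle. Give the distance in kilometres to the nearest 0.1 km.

Δφ = 16.3683°,  Δλ = -5.6912°
a = sin²(Δφ/2) + cos φ₁ cos φ₂ sin²(Δλ/2) = 0.020837
c = 2·arcsin(√a) = 0.289709 rad = 16.5991°
d = R·c = 6371 × 0.289709 = 1845.7 km

1845.7 km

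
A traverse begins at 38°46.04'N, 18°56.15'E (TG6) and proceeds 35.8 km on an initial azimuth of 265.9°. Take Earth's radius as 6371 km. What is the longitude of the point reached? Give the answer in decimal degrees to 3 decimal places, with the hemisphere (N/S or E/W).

18.524°E

TG6: φ = +38.76733°, λ = +18.93583°
δ = d/R = 35.8/6371 = 0.005619 rad
φ₂ = arcsin(sin φ₁ cos δ + cos φ₁ sin δ cos θ)
   = arcsin(0.62616·0.99998 + 0.77970·0.00562·-0.07150) = 38.74359°
λ₂ = λ₁ + atan2(sin θ sin δ cos φ₁, cos δ − sin φ₁ sin φ₂) = 18.52410°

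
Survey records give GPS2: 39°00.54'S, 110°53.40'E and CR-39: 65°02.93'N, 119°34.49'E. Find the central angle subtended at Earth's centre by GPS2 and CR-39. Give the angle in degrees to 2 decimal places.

104.28°

GPS2: φ = -39.00900°, λ = +110.89000°
CR-39: φ = +65.04883°, λ = +119.57483°
Δφ = 104.0578°,  Δλ = 8.6848°
a = sin²(Δφ/2) + cos φ₁ cos φ₂ sin²(Δλ/2) = 0.623330
c = 2·arcsin(√a) = 1.820028 rad = 104.2799°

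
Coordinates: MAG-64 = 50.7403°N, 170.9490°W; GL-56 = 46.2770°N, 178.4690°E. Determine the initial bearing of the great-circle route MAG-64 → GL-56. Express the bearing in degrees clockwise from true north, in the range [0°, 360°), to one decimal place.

Δλ = -10.5820°
y = sin Δλ · cos φ₂ = -0.126929
x = cos φ₁ sin φ₂ − sin φ₁ cos φ₂ cos Δλ = -0.068719
θ = atan2(y, x) = -118.4311° → 241.5689° (mod 360°)

241.6°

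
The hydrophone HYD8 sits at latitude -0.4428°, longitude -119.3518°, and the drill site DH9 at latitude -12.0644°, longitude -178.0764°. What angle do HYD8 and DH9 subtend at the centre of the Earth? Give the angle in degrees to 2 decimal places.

Δφ = -11.6216°,  Δλ = -58.7246°
a = sin²(Δφ/2) + cos φ₁ cos φ₂ sin²(Δλ/2) = 0.245357
c = 2·arcsin(√a) = 1.036441 rad = 59.3837°

59.38°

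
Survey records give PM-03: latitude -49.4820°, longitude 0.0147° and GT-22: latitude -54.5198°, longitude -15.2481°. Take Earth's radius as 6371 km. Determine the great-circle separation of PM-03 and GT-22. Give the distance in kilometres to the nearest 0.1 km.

1182.1 km

Δφ = -5.0378°,  Δλ = -15.2628°
a = sin²(Δφ/2) + cos φ₁ cos φ₂ sin²(Δλ/2) = 0.008582
c = 2·arcsin(√a) = 0.185542 rad = 10.6308°
d = R·c = 6371 × 0.185542 = 1182.1 km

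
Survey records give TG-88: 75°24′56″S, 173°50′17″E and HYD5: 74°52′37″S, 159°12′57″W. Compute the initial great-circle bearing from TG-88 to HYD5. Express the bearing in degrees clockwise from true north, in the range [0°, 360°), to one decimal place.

98.7°

TG-88: φ = -75.41556°, λ = +173.83806°
HYD5: φ = -74.87694°, λ = -159.21583°
Δλ = 26.9461°
y = sin Δλ · cos φ₂ = 0.118224
x = cos φ₁ sin φ₂ − sin φ₁ cos φ₂ cos Δλ = -0.018011
θ = atan2(y, x) = 98.6623° → 98.6623° (mod 360°)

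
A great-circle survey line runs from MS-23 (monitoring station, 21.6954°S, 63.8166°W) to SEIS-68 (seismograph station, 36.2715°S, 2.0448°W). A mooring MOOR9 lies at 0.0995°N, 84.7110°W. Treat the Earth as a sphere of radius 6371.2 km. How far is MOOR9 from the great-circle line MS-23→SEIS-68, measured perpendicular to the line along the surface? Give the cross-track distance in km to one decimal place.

δ₁₃ = central angle MS-23→MOOR9 = 0.520810 rad  (haversine)
θ₁₃ = bearing MS-23→MOOR9 = 314.213°,  θ₁₂ = bearing MS-23→SEIS-68 = 119.917°
dₓₜ = R·arcsin(sin δ₁₃ · sin(θ₁₃ − θ₁₂)) = 6371.2·arcsin(0.49758·sin(194.296°)) = -784.804 km
|dₓₜ| = 784.804 km

784.8 km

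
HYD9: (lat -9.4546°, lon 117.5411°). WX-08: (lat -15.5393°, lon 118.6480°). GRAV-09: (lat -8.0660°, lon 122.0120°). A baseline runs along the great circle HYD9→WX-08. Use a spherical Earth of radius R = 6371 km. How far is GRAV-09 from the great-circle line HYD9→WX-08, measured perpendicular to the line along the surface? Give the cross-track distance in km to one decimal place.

511.0 km

δ₁₃ = central angle HYD9→GRAV-09 = 0.080838 rad  (haversine)
θ₁₃ = bearing HYD9→GRAV-09 = 72.904°,  θ₁₂ = bearing HYD9→WX-08 = 170.044°
dₓₜ = R·arcsin(sin δ₁₃ · sin(θ₁₃ − θ₁₂)) = 6371·arcsin(0.08075·sin(-97.140°)) = -511.014 km
|dₓₜ| = 511.014 km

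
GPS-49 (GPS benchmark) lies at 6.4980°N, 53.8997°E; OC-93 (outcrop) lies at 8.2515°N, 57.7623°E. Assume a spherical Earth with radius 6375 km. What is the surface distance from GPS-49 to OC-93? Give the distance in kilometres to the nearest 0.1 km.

Δφ = 1.7535°,  Δλ = 3.8626°
a = sin²(Δφ/2) + cos φ₁ cos φ₂ sin²(Δλ/2) = 0.001351
c = 2·arcsin(√a) = 0.073526 rad = 4.2128°
d = R·c = 6375 × 0.073526 = 468.7 km

468.7 km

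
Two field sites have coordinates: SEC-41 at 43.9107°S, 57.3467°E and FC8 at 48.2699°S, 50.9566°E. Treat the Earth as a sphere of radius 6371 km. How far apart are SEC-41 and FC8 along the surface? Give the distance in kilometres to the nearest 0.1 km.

Δφ = -4.3592°,  Δλ = -6.3901°
a = sin²(Δφ/2) + cos φ₁ cos φ₂ sin²(Δλ/2) = 0.002936
c = 2·arcsin(√a) = 0.108424 rad = 6.2122°
d = R·c = 6371 × 0.108424 = 690.8 km

690.8 km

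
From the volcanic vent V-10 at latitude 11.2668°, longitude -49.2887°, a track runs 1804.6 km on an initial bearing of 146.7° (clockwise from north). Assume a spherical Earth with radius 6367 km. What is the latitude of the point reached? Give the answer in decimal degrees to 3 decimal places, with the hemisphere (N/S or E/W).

2.387°S

δ = d/R = 1804.6/6367 = 0.283430 rad
φ₂ = arcsin(sin φ₁ cos δ + cos φ₁ sin δ cos θ)
   = arcsin(0.19538·0.96010 + 0.98073·0.27965·-0.83581) = -2.38688°
λ₂ = λ₁ + atan2(sin θ sin δ cos φ₁, cos δ − sin φ₁ sin φ₂) = -40.44915°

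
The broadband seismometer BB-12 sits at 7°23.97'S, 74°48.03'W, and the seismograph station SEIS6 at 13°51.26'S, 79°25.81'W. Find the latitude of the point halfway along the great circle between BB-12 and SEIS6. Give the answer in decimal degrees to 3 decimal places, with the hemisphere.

BB-12: φ = -7.39950°, λ = -74.80050°
SEIS6: φ = -13.85433°, λ = -79.43017°
Bx = cos φ₂ cos Δλ = 0.967740,  By = cos φ₂ sin Δλ = -0.078367
φₘ = atan2(sin φ₁ + sin φ₂, √((cos φ₁ + Bx)² + By²)) = -10.63540°
λₘ = λ₁ + atan2(By, cos φ₁ + Bx) = -77.09083°

10.635°S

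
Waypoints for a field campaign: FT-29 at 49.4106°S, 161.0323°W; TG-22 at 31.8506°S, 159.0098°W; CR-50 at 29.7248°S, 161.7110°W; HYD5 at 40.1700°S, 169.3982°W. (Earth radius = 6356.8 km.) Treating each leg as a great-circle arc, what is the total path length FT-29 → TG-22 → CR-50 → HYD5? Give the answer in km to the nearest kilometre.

3657 km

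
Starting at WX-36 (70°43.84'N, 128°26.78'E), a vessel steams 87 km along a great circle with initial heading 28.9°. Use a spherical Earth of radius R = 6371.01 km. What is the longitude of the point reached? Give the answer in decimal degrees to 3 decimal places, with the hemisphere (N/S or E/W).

WX-36: φ = +70.73067°, λ = +128.44633°
δ = d/R = 87/6371.01 = 0.013656 rad
φ₂ = arcsin(sin φ₁ cos δ + cos φ₁ sin δ cos θ)
   = arcsin(0.94398·0.99991 + 0.33001·0.01366·0.87546) = 71.41194°
λ₂ = λ₁ + atan2(sin θ sin δ cos φ₁, cos δ − sin φ₁ sin φ₂) = 129.63261°

129.633°E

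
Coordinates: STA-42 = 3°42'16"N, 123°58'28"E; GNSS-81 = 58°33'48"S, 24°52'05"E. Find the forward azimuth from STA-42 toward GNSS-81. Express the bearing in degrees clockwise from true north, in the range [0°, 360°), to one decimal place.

STA-42: φ = +3.70444°, λ = +123.97444°
GNSS-81: φ = -58.56333°, λ = +24.86806°
Δλ = -99.1064°
y = sin Δλ · cos φ₂ = -0.514982
x = cos φ₁ sin φ₂ − sin φ₁ cos φ₂ cos Δλ = -0.846101
θ = atan2(y, x) = -148.6731° → 211.3269° (mod 360°)

211.3°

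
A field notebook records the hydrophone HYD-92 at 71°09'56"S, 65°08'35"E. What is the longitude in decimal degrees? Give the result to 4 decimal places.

65.1431°E

65° + 8′/60 + 35″/3600 = 65 + 0.13333 + 0.00972 = 65.1431°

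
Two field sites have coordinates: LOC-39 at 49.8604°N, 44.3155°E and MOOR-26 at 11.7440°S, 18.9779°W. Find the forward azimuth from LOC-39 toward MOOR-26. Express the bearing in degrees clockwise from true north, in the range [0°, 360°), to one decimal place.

241.9°

Δλ = -63.2934°
y = sin Δλ · cos φ₂ = -0.874620
x = cos φ₁ sin φ₂ − sin φ₁ cos φ₂ cos Δλ = -0.467592
θ = atan2(y, x) = -118.1300° → 241.8700° (mod 360°)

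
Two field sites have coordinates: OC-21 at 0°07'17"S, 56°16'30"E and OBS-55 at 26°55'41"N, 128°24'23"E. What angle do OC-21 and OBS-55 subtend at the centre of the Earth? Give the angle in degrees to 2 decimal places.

74.18°

OC-21: φ = -0.12139°, λ = +56.27500°
OBS-55: φ = +26.92806°, λ = +128.40639°
Δφ = 27.0494°,  Δλ = 72.1314°
a = sin²(Δφ/2) + cos φ₁ cos φ₂ sin²(Δλ/2) = 0.363697
c = 2·arcsin(√a) = 1.294695 rad = 74.1806°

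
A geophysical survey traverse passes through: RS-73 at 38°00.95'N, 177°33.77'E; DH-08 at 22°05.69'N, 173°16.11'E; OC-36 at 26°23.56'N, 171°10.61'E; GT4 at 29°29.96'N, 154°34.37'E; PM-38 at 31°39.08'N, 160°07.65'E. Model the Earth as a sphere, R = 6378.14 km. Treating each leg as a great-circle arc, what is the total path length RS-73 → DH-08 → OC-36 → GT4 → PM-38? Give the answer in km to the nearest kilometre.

4594 km

RS-73: φ = +38.01583°, λ = +177.56283°
DH-08: φ = +22.09483°, λ = +173.26850°
OC-36: φ = +26.39267°, λ = +171.17683°
GT4: φ = +29.49933°, λ = +154.57283°
PM-38: φ = +31.65133°, λ = +160.12750°
RS-73→DH-08: c = 0.285250 rad, d = 1819.36 km
DH-08→OC-36: c = 0.082060 rad, d = 523.39 km
OC-36→GT4: c = 0.261430 rad, d = 1667.44 km
GT4→PM-38: c = 0.091512 rad, d = 583.68 km
Total = 1819.36 + 523.39 + 1667.44 + 583.68 = 4593.87 km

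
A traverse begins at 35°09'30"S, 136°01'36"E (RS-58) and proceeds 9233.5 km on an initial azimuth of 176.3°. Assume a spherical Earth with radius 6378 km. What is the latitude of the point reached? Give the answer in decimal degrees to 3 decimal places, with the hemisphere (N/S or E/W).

61.689°S

RS-58: φ = -35.15833°, λ = +136.02667°
δ = d/R = 9233.5/6378 = 1.447711 rad
φ₂ = arcsin(sin φ₁ cos δ + cos φ₁ sin δ cos θ)
   = arcsin(-0.57584·0.12277 + 0.81756·0.99243·-0.99792) = -61.68894°
λ₂ = λ₁ + atan2(sin θ sin δ cos φ₁, cos δ − sin φ₁ sin φ₂) = -51.73430°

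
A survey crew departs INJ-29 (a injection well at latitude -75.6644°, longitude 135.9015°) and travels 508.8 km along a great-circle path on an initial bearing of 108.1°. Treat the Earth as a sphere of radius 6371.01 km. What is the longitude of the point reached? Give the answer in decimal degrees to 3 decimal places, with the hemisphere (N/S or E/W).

154.697°E

δ = d/R = 508.8/6371.01 = 0.079862 rad
φ₂ = arcsin(sin φ₁ cos δ + cos φ₁ sin δ cos θ)
   = arcsin(-0.96886·0.99681 + 0.24760·0.07978·-0.31068) = -76.38777°
λ₂ = λ₁ + atan2(sin θ sin δ cos φ₁, cos δ − sin φ₁ sin φ₂) = 154.69741°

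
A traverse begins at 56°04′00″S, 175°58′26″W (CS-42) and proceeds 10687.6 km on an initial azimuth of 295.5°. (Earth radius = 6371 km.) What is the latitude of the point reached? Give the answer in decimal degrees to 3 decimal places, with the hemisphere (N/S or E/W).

CS-42: φ = -56.06667°, λ = -175.97389°
δ = d/R = 10687.6/6371 = 1.677539 rad
φ₂ = arcsin(sin φ₁ cos δ + cos φ₁ sin δ cos θ)
   = arcsin(-0.82969·-0.10654 + 0.55823·0.99431·0.43051) = 19.10803°
λ₂ = λ₁ + atan2(sin θ sin δ cos φ₁, cos δ − sin φ₁ sin φ₂) = 112.26167°

19.108°N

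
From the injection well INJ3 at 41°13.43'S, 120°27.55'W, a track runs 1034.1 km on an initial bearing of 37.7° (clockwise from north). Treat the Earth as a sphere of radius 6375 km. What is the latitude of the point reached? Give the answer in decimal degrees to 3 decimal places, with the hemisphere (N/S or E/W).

INJ3: φ = -41.22383°, λ = -120.45917°
δ = d/R = 1034.1/6375 = 0.162212 rad
φ₂ = arcsin(sin φ₁ cos δ + cos φ₁ sin δ cos θ)
   = arcsin(-0.65900·0.98687 + 0.75214·0.16150·0.79122) = -33.65839°
λ₂ = λ₁ + atan2(sin θ sin δ cos φ₁, cos δ − sin φ₁ sin φ₂) = -113.64474°

33.658°S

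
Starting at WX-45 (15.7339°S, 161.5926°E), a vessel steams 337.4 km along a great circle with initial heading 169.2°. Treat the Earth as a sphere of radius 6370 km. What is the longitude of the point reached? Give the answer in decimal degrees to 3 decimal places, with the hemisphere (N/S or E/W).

162.193°E

δ = d/R = 337.4/6370 = 0.052967 rad
φ₂ = arcsin(sin φ₁ cos δ + cos φ₁ sin δ cos θ)
   = arcsin(-0.27117·0.99860 + 0.96253·0.05294·-0.98229) = -18.71408°
λ₂ = λ₁ + atan2(sin θ sin δ cos φ₁, cos δ − sin φ₁ sin φ₂) = 162.19274°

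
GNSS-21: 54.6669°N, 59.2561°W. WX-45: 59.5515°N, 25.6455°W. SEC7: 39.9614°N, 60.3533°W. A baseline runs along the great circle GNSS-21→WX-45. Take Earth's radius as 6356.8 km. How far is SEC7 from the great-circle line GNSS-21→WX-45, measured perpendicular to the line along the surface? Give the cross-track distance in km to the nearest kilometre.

δ₁₃ = central angle GNSS-21→SEC7 = 0.256979 rad  (haversine)
θ₁₃ = bearing GNSS-21→SEC7 = 183.310°,  θ₁₂ = bearing GNSS-21→WX-45 = 61.192°
dₓₜ = R·arcsin(sin δ₁₃ · sin(θ₁₃ − θ₁₂)) = 6356.8·arcsin(0.25416·sin(122.118°)) = 1379.170 km
|dₓₜ| = 1379.170 km

1379 km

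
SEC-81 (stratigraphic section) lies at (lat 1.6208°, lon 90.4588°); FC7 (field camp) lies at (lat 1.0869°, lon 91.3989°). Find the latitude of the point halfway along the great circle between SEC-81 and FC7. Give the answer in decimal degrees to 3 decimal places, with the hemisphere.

1.354°N

Bx = cos φ₂ cos Δλ = 0.999685,  By = cos φ₂ sin Δλ = 0.016404
φₘ = atan2(sin φ₁ + sin φ₂, √((cos φ₁ + Bx)² + By²)) = 1.35390°
λₘ = λ₁ + atan2(By, cos φ₁ + Bx) = 90.92890°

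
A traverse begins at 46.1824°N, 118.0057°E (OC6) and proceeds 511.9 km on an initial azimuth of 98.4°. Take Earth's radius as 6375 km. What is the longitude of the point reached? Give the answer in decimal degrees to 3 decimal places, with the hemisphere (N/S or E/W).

δ = d/R = 511.9/6375 = 0.080298 rad
φ₂ = arcsin(sin φ₁ cos δ + cos φ₁ sin δ cos θ)
   = arcsin(0.72155·0.99678 + 0.69236·0.08021·-0.14608) = 45.32528°
λ₂ = λ₁ + atan2(sin θ sin δ cos φ₁, cos δ − sin φ₁ sin φ₂) = 124.48604°

124.486°E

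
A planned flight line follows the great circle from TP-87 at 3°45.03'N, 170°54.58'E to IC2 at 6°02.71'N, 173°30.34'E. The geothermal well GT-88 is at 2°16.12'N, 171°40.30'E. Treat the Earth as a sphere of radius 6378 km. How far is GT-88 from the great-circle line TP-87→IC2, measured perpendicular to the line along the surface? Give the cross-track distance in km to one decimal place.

179.5 km

TP-87: φ = +3.75050°, λ = +170.90967°
IC2: φ = +6.04517°, λ = +173.50567°
GT-88: φ = +2.26867°, λ = +171.67167°
δ₁₃ = central angle TP-87→GT-88 = 0.029073 rad  (haversine)
θ₁₃ = bearing TP-87→GT-88 = 152.798°,  θ₁₂ = bearing TP-87→IC2 = 48.318°
dₓₜ = R·arcsin(sin δ₁₃ · sin(θ₁₃ − θ₁₂)) = 6378·arcsin(0.02907·sin(104.480°)) = 179.539 km
|dₓₜ| = 179.539 km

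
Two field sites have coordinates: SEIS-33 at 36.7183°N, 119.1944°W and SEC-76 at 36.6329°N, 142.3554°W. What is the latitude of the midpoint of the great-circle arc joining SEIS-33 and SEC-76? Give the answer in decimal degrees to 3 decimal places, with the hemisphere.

37.242°N

Bx = cos φ₂ cos Δλ = 0.737798,  By = cos φ₂ sin Δλ = -0.315626
φₘ = atan2(sin φ₁ + sin φ₂, √((cos φ₁ + Bx)² + By²)) = 37.24171°
λₘ = λ₁ + atan2(By, cos φ₁ + Bx) = -130.78142°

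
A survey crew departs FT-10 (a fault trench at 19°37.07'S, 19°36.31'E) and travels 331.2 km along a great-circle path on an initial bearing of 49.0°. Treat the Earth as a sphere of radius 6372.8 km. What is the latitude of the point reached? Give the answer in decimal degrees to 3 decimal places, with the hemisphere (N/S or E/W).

FT-10: φ = -19.61783°, λ = +19.60517°
δ = d/R = 331.2/6372.8 = 0.051971 rad
φ₂ = arcsin(sin φ₁ cos δ + cos φ₁ sin δ cos θ)
   = arcsin(-0.33574·0.99865 + 0.94195·0.05195·0.65606) = -17.64925°
λ₂ = λ₁ + atan2(sin θ sin δ cos φ₁, cos δ − sin φ₁ sin φ₂) = 21.96308°

17.649°S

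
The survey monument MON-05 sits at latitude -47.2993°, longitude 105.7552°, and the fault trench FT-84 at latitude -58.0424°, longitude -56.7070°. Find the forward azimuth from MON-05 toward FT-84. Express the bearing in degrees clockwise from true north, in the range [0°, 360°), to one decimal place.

Δλ = -162.4622°
y = sin Δλ · cos φ₂ = -0.159494
x = cos φ₁ sin φ₂ − sin φ₁ cos φ₂ cos Δλ = -0.946285
θ = atan2(y, x) = -170.4329° → 189.5671° (mod 360°)

189.6°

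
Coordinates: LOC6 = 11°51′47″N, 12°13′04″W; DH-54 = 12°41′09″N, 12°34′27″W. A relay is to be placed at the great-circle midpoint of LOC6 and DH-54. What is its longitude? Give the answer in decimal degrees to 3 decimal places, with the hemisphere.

LOC6: φ = +11.86306°, λ = -12.21778°
DH-54: φ = +12.68583°, λ = -12.57417°
Bx = cos φ₂ cos Δλ = 0.975570,  By = cos φ₂ sin Δλ = -0.006068
φₘ = atan2(sin φ₁ + sin φ₂, √((cos φ₁ + Bx)² + By²)) = 12.27450°
λₘ = λ₁ + atan2(By, cos φ₁ + Bx) = -12.39569°

12.396°W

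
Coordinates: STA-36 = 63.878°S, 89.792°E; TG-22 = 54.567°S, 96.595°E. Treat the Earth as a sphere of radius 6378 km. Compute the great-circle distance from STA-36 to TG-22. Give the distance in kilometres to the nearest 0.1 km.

1105.1 km

Δφ = 9.3110°,  Δλ = 6.8030°
a = sin²(Δφ/2) + cos φ₁ cos φ₂ sin²(Δλ/2) = 0.007486
c = 2·arcsin(√a) = 0.173263 rad = 9.9272°
d = R·c = 6378 × 0.173263 = 1105.1 km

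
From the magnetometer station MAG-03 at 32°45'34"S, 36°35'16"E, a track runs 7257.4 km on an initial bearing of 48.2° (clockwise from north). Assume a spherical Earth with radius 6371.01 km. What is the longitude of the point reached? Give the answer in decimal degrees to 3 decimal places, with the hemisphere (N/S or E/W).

81.489°E

MAG-03: φ = -32.75944°, λ = +36.58778°
δ = d/R = 7257.4/6371.01 = 1.139129 rad
φ₂ = arcsin(sin φ₁ cos δ + cos φ₁ sin δ cos θ)
   = arcsin(-0.54111·0.41839 + 0.84095·0.90827·0.66653) = 16.42197°
λ₂ = λ₁ + atan2(sin θ sin δ cos φ₁, cos δ − sin φ₁ sin φ₂) = 81.48921°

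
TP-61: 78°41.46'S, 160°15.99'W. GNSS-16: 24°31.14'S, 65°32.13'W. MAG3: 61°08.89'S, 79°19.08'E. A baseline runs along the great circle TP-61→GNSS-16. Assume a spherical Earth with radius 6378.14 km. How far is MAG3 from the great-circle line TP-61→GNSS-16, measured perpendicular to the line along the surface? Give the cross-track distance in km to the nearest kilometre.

3161 km

TP-61: φ = -78.69100°, λ = -160.26650°
GNSS-16: φ = -24.51900°, λ = -65.53550°
MAG3: φ = -61.14817°, λ = +79.31800°
δ₁₃ = central angle TP-61→MAG3 = 0.625009 rad  (haversine)
θ₁₃ = bearing TP-61→MAG3 = 225.334°,  θ₁₂ = bearing TP-61→GNSS-16 = 99.698°
dₓₜ = R·arcsin(sin δ₁₃ · sin(θ₁₃ − θ₁₂)) = 6378.14·arcsin(0.58510·sin(125.636°)) = 3160.845 km
|dₓₜ| = 3160.845 km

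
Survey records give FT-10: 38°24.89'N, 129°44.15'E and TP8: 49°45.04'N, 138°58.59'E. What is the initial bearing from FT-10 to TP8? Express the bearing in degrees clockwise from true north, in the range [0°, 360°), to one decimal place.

FT-10: φ = +38.41483°, λ = +129.73583°
TP8: φ = +49.75067°, λ = +138.97650°
Δλ = 9.2407°
y = sin Δλ · cos φ₂ = 0.103754
x = cos φ₁ sin φ₂ − sin φ₁ cos φ₂ cos Δλ = 0.201769
θ = atan2(y, x) = 27.2132° → 27.2132° (mod 360°)

27.2°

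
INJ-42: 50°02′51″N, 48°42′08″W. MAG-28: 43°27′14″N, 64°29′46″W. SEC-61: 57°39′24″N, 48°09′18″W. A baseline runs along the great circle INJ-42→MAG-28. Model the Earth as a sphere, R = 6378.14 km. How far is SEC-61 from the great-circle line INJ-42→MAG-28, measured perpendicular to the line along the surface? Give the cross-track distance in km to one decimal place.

750.8 km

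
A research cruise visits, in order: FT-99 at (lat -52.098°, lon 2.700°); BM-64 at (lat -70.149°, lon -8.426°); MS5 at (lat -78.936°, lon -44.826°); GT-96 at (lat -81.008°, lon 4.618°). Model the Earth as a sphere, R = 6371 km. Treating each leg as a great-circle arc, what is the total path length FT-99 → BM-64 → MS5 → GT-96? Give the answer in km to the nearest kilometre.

4450 km

FT-99→BM-64: c = 0.327466 rad, d = 2086.29 km
BM-64→MS5: c = 0.221592 rad, d = 1411.76 km
MS5→GT-96: c = 0.149444 rad, d = 952.11 km
Total = 2086.29 + 1411.76 + 952.11 = 4450.16 km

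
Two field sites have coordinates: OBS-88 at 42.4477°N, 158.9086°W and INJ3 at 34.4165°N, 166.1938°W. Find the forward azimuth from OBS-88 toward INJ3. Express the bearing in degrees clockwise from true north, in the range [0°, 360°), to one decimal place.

217.7°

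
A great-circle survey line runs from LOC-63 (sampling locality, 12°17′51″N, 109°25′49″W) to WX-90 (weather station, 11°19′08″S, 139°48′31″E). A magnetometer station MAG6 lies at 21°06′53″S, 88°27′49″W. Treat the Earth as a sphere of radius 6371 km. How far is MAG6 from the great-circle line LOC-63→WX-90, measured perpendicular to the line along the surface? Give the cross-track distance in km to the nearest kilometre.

3908 km

LOC-63: φ = +12.29750°, λ = -109.43028°
WX-90: φ = -11.31889°, λ = +139.80861°
MAG6: φ = -21.11472°, λ = -88.46361°
δ₁₃ = central angle LOC-63→MAG6 = 0.685059 rad  (haversine)
θ₁₃ = bearing LOC-63→MAG6 = 148.159°,  θ₁₂ = bearing LOC-63→WX-90 = 262.683°
dₓₜ = R·arcsin(sin δ₁₃ · sin(θ₁₃ − θ₁₂)) = 6371·arcsin(0.63272·sin(-114.524°)) = -3907.888 km
|dₓₜ| = 3907.888 km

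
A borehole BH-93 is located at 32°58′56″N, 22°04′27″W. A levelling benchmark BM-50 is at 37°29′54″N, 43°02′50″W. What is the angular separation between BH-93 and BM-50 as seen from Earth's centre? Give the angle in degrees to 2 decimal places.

BH-93: φ = +32.98222°, λ = -22.07417°
BM-50: φ = +37.49833°, λ = -43.04722°
Δφ = 4.5161°,  Δλ = -20.9731°
a = sin²(Δφ/2) + cos φ₁ cos φ₂ sin²(Δλ/2) = 0.023598
c = 2·arcsin(√a) = 0.308453 rad = 17.6731°

17.67°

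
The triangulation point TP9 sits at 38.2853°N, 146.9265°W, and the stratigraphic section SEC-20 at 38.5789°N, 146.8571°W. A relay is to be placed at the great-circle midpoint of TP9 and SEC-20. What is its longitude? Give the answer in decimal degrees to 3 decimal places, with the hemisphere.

Bx = cos φ₂ cos Δλ = 0.781750,  By = cos φ₂ sin Δλ = 0.000947
φₘ = atan2(sin φ₁ + sin φ₂, √((cos φ₁ + Bx)² + By²)) = 38.43211°
λₘ = λ₁ + atan2(By, cos φ₁ + Bx) = -146.89187°

146.892°W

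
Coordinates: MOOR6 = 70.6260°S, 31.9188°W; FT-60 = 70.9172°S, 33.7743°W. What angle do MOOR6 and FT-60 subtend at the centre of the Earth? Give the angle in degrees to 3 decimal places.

Δφ = -0.2912°,  Δλ = -1.8555°
a = sin²(Δφ/2) + cos φ₁ cos φ₂ sin²(Δλ/2) = 0.000035
c = 2·arcsin(√a) = 0.011814 rad = 0.6769°

0.677°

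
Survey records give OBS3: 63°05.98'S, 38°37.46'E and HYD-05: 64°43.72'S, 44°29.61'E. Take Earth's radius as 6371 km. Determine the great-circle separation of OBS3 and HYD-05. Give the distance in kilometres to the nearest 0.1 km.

339.2 km

OBS3: φ = -63.09967°, λ = +38.62433°
HYD-05: φ = -64.72867°, λ = +44.49350°
Δφ = -1.6290°,  Δλ = 5.8692°
a = sin²(Δφ/2) + cos φ₁ cos φ₂ sin²(Δλ/2) = 0.000708
c = 2·arcsin(√a) = 0.053235 rad = 3.0501°
d = R·c = 6371 × 0.053235 = 339.2 km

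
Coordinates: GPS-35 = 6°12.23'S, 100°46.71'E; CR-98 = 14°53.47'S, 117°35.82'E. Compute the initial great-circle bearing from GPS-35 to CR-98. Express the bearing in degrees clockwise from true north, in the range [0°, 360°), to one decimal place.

119.1°

GPS-35: φ = -6.20383°, λ = +100.77850°
CR-98: φ = -14.89117°, λ = +117.59700°
Δλ = 16.8185°
y = sin Δλ · cos φ₂ = 0.279624
x = cos φ₁ sin φ₂ − sin φ₁ cos φ₂ cos Δλ = -0.155509
θ = atan2(y, x) = 119.0801° → 119.0801° (mod 360°)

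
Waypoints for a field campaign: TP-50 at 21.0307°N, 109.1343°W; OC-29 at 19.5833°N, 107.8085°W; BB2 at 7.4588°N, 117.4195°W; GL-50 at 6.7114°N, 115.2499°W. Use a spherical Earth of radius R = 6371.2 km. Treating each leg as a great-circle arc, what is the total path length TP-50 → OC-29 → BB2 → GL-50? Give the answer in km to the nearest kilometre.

TP-50→OC-29: c = 0.033303 rad, d = 212.18 km
OC-29→BB2: c = 0.266945 rad, d = 1700.76 km
BB2→GL-50: c = 0.039777 rad, d = 253.43 km
Total = 212.18 + 1700.76 + 253.43 = 2166.36 km

2166 km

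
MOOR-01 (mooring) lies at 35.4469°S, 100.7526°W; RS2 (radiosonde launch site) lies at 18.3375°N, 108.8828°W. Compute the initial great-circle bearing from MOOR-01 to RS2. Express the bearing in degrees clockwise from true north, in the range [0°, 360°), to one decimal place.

Δλ = -8.1302°
y = sin Δλ · cos φ₂ = -0.134242
x = cos φ₁ sin φ₂ − sin φ₁ cos φ₂ cos Δλ = 0.801267
θ = atan2(y, x) = -9.5108° → 350.4892° (mod 360°)

350.5°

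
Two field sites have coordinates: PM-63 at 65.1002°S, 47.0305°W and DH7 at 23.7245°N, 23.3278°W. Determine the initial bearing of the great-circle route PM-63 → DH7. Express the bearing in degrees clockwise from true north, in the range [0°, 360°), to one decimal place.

21.6°

Δλ = 23.7027°
y = sin Δλ · cos φ₂ = 0.368019
x = cos φ₁ sin φ₂ − sin φ₁ cos φ₂ cos Δλ = 0.929741
θ = atan2(y, x) = 21.5951° → 21.5951° (mod 360°)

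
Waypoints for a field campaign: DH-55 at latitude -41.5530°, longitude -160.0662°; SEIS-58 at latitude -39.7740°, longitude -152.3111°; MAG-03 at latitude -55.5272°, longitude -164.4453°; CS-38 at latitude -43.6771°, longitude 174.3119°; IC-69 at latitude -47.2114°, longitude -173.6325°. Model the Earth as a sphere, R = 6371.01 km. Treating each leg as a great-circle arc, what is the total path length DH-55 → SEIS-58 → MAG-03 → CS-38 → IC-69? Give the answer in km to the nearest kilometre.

5673 km

DH-55→SEIS-58: c = 0.107219 rad, d = 683.09 km
SEIS-58→MAG-03: c = 0.308728 rad, d = 1966.91 km
MAG-03→CS-38: c = 0.314752 rad, d = 2005.29 km
CS-38→IC-69: c = 0.159777 rad, d = 1017.94 km
Total = 683.09 + 1966.91 + 2005.29 + 1017.94 = 5673.24 km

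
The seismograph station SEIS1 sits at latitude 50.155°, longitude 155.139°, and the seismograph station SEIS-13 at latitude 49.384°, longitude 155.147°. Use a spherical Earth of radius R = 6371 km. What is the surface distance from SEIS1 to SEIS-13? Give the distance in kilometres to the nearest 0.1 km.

Δφ = -0.7710°,  Δλ = 0.0080°
a = sin²(Δφ/2) + cos φ₁ cos φ₂ sin²(Δλ/2) = 0.000045
c = 2·arcsin(√a) = 0.013457 rad = 0.7710°
d = R·c = 6371 × 0.013457 = 85.7 km

85.7 km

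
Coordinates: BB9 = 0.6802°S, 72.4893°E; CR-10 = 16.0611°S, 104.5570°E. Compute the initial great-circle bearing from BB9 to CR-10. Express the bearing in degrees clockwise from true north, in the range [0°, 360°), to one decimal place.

117.6°

Δλ = 32.0677°
y = sin Δλ · cos φ₂ = 0.510198
x = cos φ₁ sin φ₂ − sin φ₁ cos φ₂ cos Δλ = -0.266975
θ = atan2(y, x) = 117.6221° → 117.6221° (mod 360°)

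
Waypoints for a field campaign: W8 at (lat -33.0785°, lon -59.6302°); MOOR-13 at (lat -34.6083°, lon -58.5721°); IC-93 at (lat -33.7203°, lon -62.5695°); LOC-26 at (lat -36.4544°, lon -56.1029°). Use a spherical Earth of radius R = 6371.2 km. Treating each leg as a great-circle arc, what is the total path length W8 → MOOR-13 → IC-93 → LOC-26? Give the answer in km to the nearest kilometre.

1239 km

W8→MOOR-13: c = 0.030792 rad, d = 196.18 km
MOOR-13→IC-93: c = 0.059767 rad, d = 380.79 km
IC-93→LOC-26: c = 0.103920 rad, d = 662.09 km
Total = 196.18 + 380.79 + 662.09 = 1239.06 km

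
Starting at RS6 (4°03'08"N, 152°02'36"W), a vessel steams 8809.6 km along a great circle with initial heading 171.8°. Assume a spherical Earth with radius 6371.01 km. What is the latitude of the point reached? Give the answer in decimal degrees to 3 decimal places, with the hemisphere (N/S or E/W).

RS6: φ = +4.05222°, λ = -152.04333°
δ = d/R = 8809.6/6371.01 = 1.382763 rad
φ₂ = arcsin(sin φ₁ cos δ + cos φ₁ sin δ cos θ)
   = arcsin(0.07067·0.18693 + 0.99750·0.98237·-0.98978) = -73.07570°
λ₂ = λ₁ + atan2(sin θ sin δ cos φ₁, cos δ − sin φ₁ sin φ₂) = -123.27194°

73.076°S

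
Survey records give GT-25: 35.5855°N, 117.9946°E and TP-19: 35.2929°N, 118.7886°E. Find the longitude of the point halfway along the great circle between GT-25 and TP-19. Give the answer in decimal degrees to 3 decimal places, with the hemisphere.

118.392°E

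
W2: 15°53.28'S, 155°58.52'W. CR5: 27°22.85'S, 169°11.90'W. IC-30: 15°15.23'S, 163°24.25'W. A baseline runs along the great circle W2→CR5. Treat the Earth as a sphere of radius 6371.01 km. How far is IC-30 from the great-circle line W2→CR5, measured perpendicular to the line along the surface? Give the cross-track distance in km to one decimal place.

606.0 km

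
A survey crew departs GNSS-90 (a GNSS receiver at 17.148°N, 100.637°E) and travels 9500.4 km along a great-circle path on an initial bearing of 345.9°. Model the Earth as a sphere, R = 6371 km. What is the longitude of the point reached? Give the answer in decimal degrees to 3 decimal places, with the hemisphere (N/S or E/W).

δ = d/R = 9500.4/6371 = 1.491194 rad
φ₂ = arcsin(sin φ₁ cos δ + cos φ₁ sin δ cos θ)
   = arcsin(0.29484·0.07952 + 0.95555·0.99683·0.96987) = 71.31034°
λ₂ = λ₁ + atan2(sin θ sin δ cos φ₁, cos δ − sin φ₁ sin φ₂) = -30.08890°

30.089°W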